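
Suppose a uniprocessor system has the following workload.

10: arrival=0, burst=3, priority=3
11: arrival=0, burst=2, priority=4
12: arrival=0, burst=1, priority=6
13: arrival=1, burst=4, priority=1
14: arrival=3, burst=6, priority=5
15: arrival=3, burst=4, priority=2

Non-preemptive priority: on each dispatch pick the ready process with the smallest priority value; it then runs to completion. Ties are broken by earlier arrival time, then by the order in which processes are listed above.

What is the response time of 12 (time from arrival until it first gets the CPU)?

Gantt: | 10 0-3 | 13 3-7 | 15 7-11 | 11 11-13 | 14 13-19 | 12 19-20 |
Completion: 10=3  11=13  12=20  13=7  14=19  15=11
Turnaround (C−A): 10=3  11=13  12=20  13=6  14=16  15=8
Response(12) = first start − arrival = 19 − 0 = 19

19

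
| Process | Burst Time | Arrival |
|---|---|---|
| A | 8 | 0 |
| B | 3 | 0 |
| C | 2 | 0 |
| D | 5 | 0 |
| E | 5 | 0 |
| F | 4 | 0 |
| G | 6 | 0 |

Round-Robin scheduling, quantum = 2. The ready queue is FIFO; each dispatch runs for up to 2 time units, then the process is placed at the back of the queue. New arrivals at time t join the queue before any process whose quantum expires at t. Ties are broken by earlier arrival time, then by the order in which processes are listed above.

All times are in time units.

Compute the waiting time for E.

Gantt: | A 0-2 | B 2-4 | C 4-6 | D 6-8 | E 8-10 | F 10-12 | G 12-14 | A 14-16 | B 16-17 | D 17-19 | E 19-21 | F 21-23 | G 23-25 | A 25-27 | D 27-28 | E 28-29 | G 29-31 | A 31-33 |
Completion: A=33  B=17  C=6  D=28  E=29  F=23  G=31
Waiting(E) = turnaround − burst = 29 − 5 = 24

24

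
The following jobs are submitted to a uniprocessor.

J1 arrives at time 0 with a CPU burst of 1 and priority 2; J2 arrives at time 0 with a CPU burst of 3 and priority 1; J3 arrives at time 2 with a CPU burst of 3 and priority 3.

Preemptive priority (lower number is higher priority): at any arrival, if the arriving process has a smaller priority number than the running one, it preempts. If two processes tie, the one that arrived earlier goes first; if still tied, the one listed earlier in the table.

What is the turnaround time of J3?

Timeline: | J2 0-3 | J1 3-4 | J3 4-7 |
Completion: J1=4  J2=3  J3=7
Turnaround (C−A): J1=4  J2=3  J3=5
Turnaround(J3) = completion − arrival = 7 − 2 = 5

5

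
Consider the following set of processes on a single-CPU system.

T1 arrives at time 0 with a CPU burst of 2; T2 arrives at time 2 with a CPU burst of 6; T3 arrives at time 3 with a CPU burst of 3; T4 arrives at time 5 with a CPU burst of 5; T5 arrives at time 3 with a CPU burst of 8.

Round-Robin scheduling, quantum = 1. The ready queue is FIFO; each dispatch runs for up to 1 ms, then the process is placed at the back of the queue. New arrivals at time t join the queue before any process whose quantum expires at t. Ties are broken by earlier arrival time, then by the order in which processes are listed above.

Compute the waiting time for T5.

Timeline: | T1 0-2 | T2 2-3 | T3 3-4 | T5 4-5 | T2 5-6 | T3 6-7 | T4 7-8 | T5 8-9 | T2 9-10 | T3 10-11 | T4 11-12 | T5 12-13 | T2 13-14 | T4 14-15 | T5 15-16 | T2 16-17 | T4 17-18 | T5 18-19 | T2 19-20 | T4 20-21 | T5 21-24 |
Completion: T1=2  T2=20  T3=11  T4=21  T5=24
Turnaround (C−A): T1=2  T2=18  T3=8  T4=16  T5=21
Waiting(T5) = turnaround − burst = 21 − 8 = 13

13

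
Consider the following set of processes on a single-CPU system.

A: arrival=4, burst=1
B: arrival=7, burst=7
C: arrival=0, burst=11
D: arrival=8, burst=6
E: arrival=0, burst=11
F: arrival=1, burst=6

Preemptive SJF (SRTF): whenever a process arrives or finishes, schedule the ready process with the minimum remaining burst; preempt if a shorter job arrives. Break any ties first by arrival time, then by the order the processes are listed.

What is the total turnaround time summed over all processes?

Gantt: | C 0-1 | F 1-4 | A 4-5 | F 5-8 | D 8-14 | B 14-21 | C 21-31 | E 31-42 |
Completion: A=5  B=21  C=31  D=14  E=42  F=8
Turnaround (C−A): A=1  B=14  C=31  D=6  E=42  F=7
Turnaround = completion − arrival: A=1, B=14, C=31, D=6, E=42, F=7
Total turnaround = 1 + 14 + 31 + 6 + 42 + 7 = 101

101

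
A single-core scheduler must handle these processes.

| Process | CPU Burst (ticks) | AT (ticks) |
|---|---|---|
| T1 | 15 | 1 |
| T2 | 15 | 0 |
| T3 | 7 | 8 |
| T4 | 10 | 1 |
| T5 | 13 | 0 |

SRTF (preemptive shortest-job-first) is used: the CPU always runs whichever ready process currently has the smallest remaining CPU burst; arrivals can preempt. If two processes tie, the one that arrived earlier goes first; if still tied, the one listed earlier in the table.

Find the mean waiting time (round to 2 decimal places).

18.80

Gantt: | T5 0-1 | T4 1-11 | T3 11-18 | T5 18-30 | T2 30-45 | T1 45-60 |
Completion: T1=60  T2=45  T3=18  T4=11  T5=30
Turnaround (C−A): T1=59  T2=45  T3=10  T4=10  T5=30
Waiting times: T1=44, T2=30, T3=3, T4=0, T5=17
Average waiting = (44+30+3+0+17) / 5 = 94/5 = 18.80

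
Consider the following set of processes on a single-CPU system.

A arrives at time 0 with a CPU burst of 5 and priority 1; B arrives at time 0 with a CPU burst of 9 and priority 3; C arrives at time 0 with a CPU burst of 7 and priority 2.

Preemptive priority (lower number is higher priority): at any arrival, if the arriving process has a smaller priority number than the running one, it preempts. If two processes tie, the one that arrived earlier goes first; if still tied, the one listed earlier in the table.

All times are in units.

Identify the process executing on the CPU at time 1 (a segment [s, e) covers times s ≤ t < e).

Gantt: | A 0-5 | C 5-12 | B 12-21 |
Completion: A=5  B=21  C=12

A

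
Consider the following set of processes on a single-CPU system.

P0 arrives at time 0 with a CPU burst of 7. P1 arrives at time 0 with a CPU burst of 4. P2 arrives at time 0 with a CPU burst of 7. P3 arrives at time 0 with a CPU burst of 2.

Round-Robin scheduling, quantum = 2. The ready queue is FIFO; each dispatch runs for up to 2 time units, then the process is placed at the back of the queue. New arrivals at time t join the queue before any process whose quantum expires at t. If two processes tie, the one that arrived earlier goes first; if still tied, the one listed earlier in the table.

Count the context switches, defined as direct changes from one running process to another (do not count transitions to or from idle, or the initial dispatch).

10

Schedule: | P0 0-2 | P1 2-4 | P2 4-6 | P3 6-8 | P0 8-10 | P1 10-12 | P2 12-14 | P0 14-16 | P2 16-18 | P0 18-19 | P2 19-20 |
Completion: P0=19  P1=12  P2=20  P3=8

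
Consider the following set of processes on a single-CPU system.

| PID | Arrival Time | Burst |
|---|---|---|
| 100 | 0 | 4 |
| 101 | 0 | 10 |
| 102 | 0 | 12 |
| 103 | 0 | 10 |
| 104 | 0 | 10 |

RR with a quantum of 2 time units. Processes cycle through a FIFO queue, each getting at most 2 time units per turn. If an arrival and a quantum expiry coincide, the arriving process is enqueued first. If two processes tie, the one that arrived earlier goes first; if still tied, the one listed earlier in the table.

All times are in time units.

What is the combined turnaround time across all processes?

182

Schedule: | 100 0-2 | 101 2-4 | 102 4-6 | 103 6-8 | 104 8-10 | 100 10-12 | 101 12-14 | 102 14-16 | 103 16-18 | 104 18-20 | 101 20-22 | 102 22-24 | 103 24-26 | 104 26-28 | 101 28-30 | 102 30-32 | 103 32-34 | 104 34-36 | 101 36-38 | 102 38-40 | 103 40-42 | 104 42-44 | 102 44-46 |
Completion: 100=12  101=38  102=46  103=42  104=44
Turnaround = completion − arrival: 100=12, 101=38, 102=46, 103=42, 104=44
Total turnaround = 12 + 38 + 46 + 42 + 44 = 182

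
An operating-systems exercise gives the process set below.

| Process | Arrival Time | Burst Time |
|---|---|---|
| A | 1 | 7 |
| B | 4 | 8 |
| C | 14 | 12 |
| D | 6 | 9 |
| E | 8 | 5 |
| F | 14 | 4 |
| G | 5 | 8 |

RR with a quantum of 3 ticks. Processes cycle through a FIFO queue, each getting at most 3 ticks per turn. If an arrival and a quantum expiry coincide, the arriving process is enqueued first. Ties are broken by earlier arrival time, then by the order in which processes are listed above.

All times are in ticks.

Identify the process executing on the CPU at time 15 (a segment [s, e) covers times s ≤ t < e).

D

Gantt: | idle 0-1 | A 1-4 | B 4-7 | A 7-10 | G 10-13 | D 13-16 | B 16-19 | E 19-22 | A 22-23 | G 23-26 | C 26-29 | F 29-32 | D 32-35 | B 35-37 | E 37-39 | G 39-41 | C 41-44 | F 44-45 | D 45-48 | C 48-54 |
Completion: A=23  B=37  C=54  D=48  E=39  F=45  G=41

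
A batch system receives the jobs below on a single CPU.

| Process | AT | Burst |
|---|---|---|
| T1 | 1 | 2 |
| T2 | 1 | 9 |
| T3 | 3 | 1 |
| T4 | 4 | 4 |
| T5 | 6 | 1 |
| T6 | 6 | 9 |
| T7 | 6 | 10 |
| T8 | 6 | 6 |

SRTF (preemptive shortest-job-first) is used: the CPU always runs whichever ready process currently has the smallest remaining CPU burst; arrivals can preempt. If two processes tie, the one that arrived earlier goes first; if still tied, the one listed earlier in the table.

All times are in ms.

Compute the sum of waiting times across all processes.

63

Timeline: | idle 0-1 | T1 1-3 | T3 3-4 | T4 4-6 | T5 6-7 | T4 7-9 | T8 9-15 | T2 15-24 | T6 24-33 | T7 33-43 |
Completion: T1=3  T2=24  T3=4  T4=9  T5=7  T6=33  T7=43  T8=15
Waiting = turnaround − burst: T1=0, T2=14, T3=0, T4=1, T5=0, T6=18, T7=27, T8=3
Total waiting = 0 + 14 + 0 + 1 + 0 + 18 + 27 + 3 = 63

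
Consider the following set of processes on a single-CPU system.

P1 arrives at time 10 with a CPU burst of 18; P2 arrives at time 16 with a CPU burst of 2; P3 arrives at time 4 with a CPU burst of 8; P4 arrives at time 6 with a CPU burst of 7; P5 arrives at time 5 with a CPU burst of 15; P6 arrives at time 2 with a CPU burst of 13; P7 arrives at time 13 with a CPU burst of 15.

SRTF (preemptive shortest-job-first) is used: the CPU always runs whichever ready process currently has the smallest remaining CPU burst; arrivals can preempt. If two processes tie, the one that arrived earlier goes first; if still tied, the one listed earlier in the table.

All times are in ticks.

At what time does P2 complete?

Schedule: | idle 0-2 | P6 2-4 | P3 4-12 | P4 12-16 | P2 16-18 | P4 18-21 | P6 21-32 | P5 32-47 | P7 47-62 | P1 62-80 |
Completion: P1=80  P2=18  P3=12  P4=21  P5=47  P6=32  P7=62
Turnaround (C−A): P1=70  P2=2  P3=8  P4=15  P5=42  P6=30  P7=49

18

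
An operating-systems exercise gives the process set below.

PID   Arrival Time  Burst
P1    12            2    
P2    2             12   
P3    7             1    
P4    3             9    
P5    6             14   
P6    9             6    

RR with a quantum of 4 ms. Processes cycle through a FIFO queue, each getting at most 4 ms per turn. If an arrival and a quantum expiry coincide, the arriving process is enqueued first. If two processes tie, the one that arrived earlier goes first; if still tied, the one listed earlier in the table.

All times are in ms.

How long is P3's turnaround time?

Gantt: | idle 0-2 | P2 2-6 | P4 6-10 | P5 10-14 | P2 14-18 | P3 18-19 | P6 19-23 | P4 23-27 | P1 27-29 | P5 29-33 | P2 33-37 | P6 37-39 | P4 39-40 | P5 40-46 |
Completion: P1=29  P2=37  P3=19  P4=40  P5=46  P6=39
Turnaround (C−A): P1=17  P2=35  P3=12  P4=37  P5=40  P6=30
Turnaround(P3) = completion − arrival = 19 − 7 = 12

12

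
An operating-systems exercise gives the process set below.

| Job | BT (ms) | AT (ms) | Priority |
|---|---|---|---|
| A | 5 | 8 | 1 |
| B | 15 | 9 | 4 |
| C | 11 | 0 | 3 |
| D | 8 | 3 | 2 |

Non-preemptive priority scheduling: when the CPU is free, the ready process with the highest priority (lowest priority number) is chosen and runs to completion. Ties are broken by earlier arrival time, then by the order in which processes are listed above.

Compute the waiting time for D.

Schedule: | C 0-11 | A 11-16 | D 16-24 | B 24-39 |
Completion: A=16  B=39  C=11  D=24
Turnaround (C−A): A=8  B=30  C=11  D=21
Waiting(D) = turnaround − burst = 21 − 8 = 13

13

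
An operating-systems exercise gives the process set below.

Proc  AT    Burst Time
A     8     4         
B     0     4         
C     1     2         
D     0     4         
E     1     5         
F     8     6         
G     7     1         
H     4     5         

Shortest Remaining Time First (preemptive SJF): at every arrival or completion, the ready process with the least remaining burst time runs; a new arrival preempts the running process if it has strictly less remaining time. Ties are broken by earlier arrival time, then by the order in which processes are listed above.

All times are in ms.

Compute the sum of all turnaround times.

Timeline: | B 0-1 | C 1-3 | B 3-6 | D 6-7 | G 7-8 | D 8-11 | A 11-15 | E 15-20 | H 20-25 | F 25-31 |
Completion: A=15  B=6  C=3  D=11  E=20  F=31  G=8  H=25
Turnaround (C−A): A=7  B=6  C=2  D=11  E=19  F=23  G=1  H=21
Turnaround = completion − arrival: A=7, B=6, C=2, D=11, E=19, F=23, G=1, H=21
Total turnaround = 7 + 6 + 2 + 11 + 19 + 23 + 1 + 21 = 90

90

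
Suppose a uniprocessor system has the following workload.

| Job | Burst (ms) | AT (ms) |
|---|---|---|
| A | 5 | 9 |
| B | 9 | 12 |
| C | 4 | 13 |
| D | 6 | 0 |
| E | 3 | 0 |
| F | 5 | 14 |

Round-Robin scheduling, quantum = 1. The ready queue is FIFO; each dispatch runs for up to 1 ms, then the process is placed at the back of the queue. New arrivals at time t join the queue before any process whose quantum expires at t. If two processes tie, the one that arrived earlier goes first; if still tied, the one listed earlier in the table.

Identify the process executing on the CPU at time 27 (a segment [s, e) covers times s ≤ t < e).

Timeline: | D 0-1 | E 1-2 | D 2-3 | E 3-4 | D 4-5 | E 5-6 | D 6-9 | A 9-12 | B 12-13 | A 13-14 | C 14-15 | B 15-16 | F 16-17 | A 17-18 | C 18-19 | B 19-20 | F 20-21 | C 21-22 | B 22-23 | F 23-24 | C 24-25 | B 25-26 | F 26-27 | B 27-28 | F 28-29 | B 29-32 |
Completion: A=18  B=32  C=25  D=9  E=6  F=29
Turnaround (C−A): A=9  B=20  C=12  D=9  E=6  F=15

B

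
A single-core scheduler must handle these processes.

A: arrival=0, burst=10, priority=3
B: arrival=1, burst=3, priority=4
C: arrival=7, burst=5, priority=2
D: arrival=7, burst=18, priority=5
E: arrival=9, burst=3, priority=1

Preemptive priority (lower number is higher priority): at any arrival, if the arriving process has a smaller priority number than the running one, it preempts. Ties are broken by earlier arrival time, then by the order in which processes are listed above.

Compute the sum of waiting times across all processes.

Schedule: | A 0-7 | C 7-9 | E 9-12 | C 12-15 | A 15-18 | B 18-21 | D 21-39 |
Completion: A=18  B=21  C=15  D=39  E=12
Turnaround (C−A): A=18  B=20  C=8  D=32  E=3
Waiting = turnaround − burst: A=8, B=17, C=3, D=14, E=0
Total waiting = 8 + 17 + 3 + 14 + 0 = 42

42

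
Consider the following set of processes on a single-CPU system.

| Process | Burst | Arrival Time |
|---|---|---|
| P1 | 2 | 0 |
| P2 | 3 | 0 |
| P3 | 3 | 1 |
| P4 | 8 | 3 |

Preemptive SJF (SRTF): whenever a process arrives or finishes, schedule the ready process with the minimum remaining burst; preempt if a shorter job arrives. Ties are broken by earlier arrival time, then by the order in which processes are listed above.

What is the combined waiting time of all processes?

Gantt: | P1 0-2 | P2 2-5 | P3 5-8 | P4 8-16 |
Completion: P1=2  P2=5  P3=8  P4=16
Turnaround (C−A): P1=2  P2=5  P3=7  P4=13
Waiting = turnaround − burst: P1=0, P2=2, P3=4, P4=5
Total waiting = 0 + 2 + 4 + 5 = 11

11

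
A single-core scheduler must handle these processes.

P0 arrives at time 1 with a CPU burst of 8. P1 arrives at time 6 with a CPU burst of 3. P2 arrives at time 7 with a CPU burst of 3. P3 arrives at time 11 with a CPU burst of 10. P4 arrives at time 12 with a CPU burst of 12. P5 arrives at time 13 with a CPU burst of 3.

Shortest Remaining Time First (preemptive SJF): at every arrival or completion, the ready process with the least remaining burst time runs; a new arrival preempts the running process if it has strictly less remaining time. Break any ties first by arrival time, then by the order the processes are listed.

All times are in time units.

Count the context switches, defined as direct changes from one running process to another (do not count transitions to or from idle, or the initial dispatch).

5

Schedule: | idle 0-1 | P0 1-9 | P1 9-12 | P2 12-15 | P5 15-18 | P3 18-28 | P4 28-40 |
Completion: P0=9  P1=12  P2=15  P3=28  P4=40  P5=18
Turnaround (C−A): P0=8  P1=6  P2=8  P3=17  P4=28  P5=5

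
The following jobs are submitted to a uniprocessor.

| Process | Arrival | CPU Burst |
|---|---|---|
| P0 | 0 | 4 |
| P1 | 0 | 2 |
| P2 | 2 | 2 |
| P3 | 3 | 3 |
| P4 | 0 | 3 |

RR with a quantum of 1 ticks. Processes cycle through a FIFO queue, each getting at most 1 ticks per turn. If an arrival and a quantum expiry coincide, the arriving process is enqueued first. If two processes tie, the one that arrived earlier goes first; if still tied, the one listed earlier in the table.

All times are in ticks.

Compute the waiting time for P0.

Schedule: | P0 0-1 | P1 1-2 | P4 2-3 | P0 3-4 | P2 4-5 | P1 5-6 | P3 6-7 | P4 7-8 | P0 8-9 | P2 9-10 | P3 10-11 | P4 11-12 | P0 12-13 | P3 13-14 |
Completion: P0=13  P1=6  P2=10  P3=14  P4=12
Turnaround (C−A): P0=13  P1=6  P2=8  P3=11  P4=12
Waiting(P0) = turnaround − burst = 13 − 4 = 9

9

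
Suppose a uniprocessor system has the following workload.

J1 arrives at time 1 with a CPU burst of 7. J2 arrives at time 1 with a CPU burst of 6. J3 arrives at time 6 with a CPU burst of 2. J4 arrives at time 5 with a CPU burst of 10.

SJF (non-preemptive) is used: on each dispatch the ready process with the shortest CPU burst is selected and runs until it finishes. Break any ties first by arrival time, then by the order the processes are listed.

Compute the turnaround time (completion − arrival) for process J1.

15

Gantt: | idle 0-1 | J2 1-7 | J3 7-9 | J1 9-16 | J4 16-26 |
Completion: J1=16  J2=7  J3=9  J4=26
Turnaround (C−A): J1=15  J2=6  J3=3  J4=21
Turnaround(J1) = completion − arrival = 16 − 1 = 15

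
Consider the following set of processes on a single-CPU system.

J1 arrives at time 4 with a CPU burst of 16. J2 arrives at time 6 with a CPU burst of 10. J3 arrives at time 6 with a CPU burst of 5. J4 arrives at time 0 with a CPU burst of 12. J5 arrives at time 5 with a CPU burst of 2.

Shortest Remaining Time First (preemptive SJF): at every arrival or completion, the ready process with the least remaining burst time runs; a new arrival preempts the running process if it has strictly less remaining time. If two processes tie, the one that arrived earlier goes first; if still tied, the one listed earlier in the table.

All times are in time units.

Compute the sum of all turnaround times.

91

Schedule: | J4 0-5 | J5 5-7 | J3 7-12 | J4 12-19 | J2 19-29 | J1 29-45 |
Completion: J1=45  J2=29  J3=12  J4=19  J5=7
Turnaround = completion − arrival: J1=41, J2=23, J3=6, J4=19, J5=2
Total turnaround = 41 + 23 + 6 + 19 + 2 = 91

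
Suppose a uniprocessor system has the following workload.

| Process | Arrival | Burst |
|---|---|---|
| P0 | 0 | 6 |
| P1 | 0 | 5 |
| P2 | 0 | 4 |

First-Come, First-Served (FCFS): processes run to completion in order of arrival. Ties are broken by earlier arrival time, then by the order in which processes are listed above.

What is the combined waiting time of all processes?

17

Gantt: | P0 0-6 | P1 6-11 | P2 11-15 |
Completion: P0=6  P1=11  P2=15
Waiting = turnaround − burst: P0=0, P1=6, P2=11
Total waiting = 0 + 6 + 11 = 17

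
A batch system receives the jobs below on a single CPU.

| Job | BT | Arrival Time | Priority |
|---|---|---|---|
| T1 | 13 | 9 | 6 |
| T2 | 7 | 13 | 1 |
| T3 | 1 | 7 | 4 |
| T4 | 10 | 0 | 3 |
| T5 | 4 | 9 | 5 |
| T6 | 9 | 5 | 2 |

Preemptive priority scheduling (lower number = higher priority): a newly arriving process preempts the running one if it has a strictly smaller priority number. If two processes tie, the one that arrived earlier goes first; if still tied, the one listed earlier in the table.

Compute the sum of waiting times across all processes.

Gantt: | T4 0-5 | T6 5-13 | T2 13-20 | T6 20-21 | T4 21-26 | T3 26-27 | T5 27-31 | T1 31-44 |
Completion: T1=44  T2=20  T3=27  T4=26  T5=31  T6=21
Turnaround (C−A): T1=35  T2=7  T3=20  T4=26  T5=22  T6=16
Waiting = turnaround − burst: T1=22, T2=0, T3=19, T4=16, T5=18, T6=7
Total waiting = 22 + 0 + 19 + 16 + 18 + 7 = 82

82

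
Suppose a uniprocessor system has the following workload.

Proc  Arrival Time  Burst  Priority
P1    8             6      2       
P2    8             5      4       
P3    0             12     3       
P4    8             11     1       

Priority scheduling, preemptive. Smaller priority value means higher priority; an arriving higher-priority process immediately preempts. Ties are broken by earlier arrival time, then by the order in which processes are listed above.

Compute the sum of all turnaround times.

Timeline: | P3 0-8 | P4 8-19 | P1 19-25 | P3 25-29 | P2 29-34 |
Completion: P1=25  P2=34  P3=29  P4=19
Turnaround (C−A): P1=17  P2=26  P3=29  P4=11
Turnaround = completion − arrival: P1=17, P2=26, P3=29, P4=11
Total turnaround = 17 + 26 + 29 + 11 = 83

83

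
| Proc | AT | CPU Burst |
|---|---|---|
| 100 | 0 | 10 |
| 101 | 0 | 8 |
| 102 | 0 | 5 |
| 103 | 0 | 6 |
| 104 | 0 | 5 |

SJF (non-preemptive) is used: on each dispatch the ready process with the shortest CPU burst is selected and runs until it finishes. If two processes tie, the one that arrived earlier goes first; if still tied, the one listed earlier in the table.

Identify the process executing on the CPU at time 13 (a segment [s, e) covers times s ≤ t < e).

103

Gantt: | 102 0-5 | 104 5-10 | 103 10-16 | 101 16-24 | 100 24-34 |
Completion: 100=34  101=24  102=5  103=16  104=10
Turnaround (C−A): 100=34  101=24  102=5  103=16  104=10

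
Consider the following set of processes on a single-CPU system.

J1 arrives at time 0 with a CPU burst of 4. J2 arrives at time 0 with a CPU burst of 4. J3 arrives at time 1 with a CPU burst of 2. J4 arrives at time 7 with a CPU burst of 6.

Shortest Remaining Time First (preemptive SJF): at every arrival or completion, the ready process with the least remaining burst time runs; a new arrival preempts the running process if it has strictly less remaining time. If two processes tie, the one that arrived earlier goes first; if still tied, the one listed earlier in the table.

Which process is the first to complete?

Timeline: | J1 0-1 | J3 1-3 | J1 3-6 | J2 6-10 | J4 10-16 |
Completion: J1=6  J2=10  J3=3  J4=16
Finish order: J3 → J1 → J2 → J4

J3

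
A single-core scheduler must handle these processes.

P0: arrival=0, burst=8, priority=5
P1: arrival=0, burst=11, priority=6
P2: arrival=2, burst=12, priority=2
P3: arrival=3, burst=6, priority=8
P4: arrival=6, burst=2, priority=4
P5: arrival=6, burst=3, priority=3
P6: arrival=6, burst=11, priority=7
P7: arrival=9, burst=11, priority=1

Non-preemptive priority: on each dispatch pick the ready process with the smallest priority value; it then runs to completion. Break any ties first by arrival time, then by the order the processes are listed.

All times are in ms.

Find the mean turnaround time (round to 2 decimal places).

Timeline: | P0 0-8 | P2 8-20 | P7 20-31 | P5 31-34 | P4 34-36 | P1 36-47 | P6 47-58 | P3 58-64 |
Completion: P0=8  P1=47  P2=20  P3=64  P4=36  P5=34  P6=58  P7=31
Turnaround times: P0=8, P1=47, P2=18, P3=61, P4=30, P5=28, P6=52, P7=22
Average turnaround = (8+47+18+61+30+28+52+22) / 8 = 266/8 = 33.25

33.25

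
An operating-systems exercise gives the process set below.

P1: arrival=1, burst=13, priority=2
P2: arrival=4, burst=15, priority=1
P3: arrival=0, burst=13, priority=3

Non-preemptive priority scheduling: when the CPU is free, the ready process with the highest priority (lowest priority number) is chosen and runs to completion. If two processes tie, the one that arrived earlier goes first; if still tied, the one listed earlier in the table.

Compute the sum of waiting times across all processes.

Timeline: | P3 0-13 | P2 13-28 | P1 28-41 |
Completion: P1=41  P2=28  P3=13
Turnaround (C−A): P1=40  P2=24  P3=13
Waiting = turnaround − burst: P1=27, P2=9, P3=0
Total waiting = 27 + 9 + 0 = 36

36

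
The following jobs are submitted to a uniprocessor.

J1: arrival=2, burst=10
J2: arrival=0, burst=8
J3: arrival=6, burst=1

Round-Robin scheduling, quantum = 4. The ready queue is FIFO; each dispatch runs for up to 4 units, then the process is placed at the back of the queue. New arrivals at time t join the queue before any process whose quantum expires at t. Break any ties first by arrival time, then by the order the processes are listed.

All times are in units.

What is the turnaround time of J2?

12

Schedule: | J2 0-4 | J1 4-8 | J2 8-12 | J3 12-13 | J1 13-19 |
Completion: J1=19  J2=12  J3=13
Turnaround (C−A): J1=17  J2=12  J3=7
Turnaround(J2) = completion − arrival = 12 − 0 = 12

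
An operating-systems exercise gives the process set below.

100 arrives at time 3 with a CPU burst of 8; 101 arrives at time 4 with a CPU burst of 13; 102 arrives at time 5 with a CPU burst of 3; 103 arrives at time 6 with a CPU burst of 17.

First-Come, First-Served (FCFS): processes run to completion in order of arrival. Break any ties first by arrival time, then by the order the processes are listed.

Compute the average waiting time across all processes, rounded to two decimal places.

11.75

Timeline: | idle 0-3 | 100 3-11 | 101 11-24 | 102 24-27 | 103 27-44 |
Completion: 100=11  101=24  102=27  103=44
Turnaround (C−A): 100=8  101=20  102=22  103=38
Waiting times: 100=0, 101=7, 102=19, 103=21
Average waiting = (0+7+19+21) / 4 = 47/4 = 11.75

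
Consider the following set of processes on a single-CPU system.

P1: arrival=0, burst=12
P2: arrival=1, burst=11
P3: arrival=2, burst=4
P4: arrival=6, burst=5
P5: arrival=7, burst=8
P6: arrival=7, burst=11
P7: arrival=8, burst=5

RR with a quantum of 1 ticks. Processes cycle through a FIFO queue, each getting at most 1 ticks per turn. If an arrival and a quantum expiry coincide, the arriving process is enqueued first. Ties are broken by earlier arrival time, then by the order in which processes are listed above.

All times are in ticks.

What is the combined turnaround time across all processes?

274

Timeline: | P1 0-1 | P2 1-2 | P1 2-3 | P3 3-4 | P2 4-5 | P1 5-6 | P3 6-7 | P2 7-8 | P4 8-9 | P1 9-10 | P5 10-11 | P6 11-12 | P3 12-13 | P7 13-14 | P2 14-15 | P4 15-16 | P1 16-17 | P5 17-18 | P6 18-19 | P3 19-20 | P7 20-21 | P2 21-22 | P4 22-23 | P1 23-24 | P5 24-25 | P6 25-26 | P7 26-27 | P2 27-28 | P4 28-29 | P1 29-30 | P5 30-31 | P6 31-32 | P7 32-33 | P2 33-34 | P4 34-35 | P1 35-36 | P5 36-37 | P6 37-38 | P7 38-39 | P2 39-40 | P1 40-41 | P5 41-42 | P6 42-43 | P2 43-44 | P1 44-45 | P5 45-46 | P6 46-47 | P2 47-48 | P1 48-49 | P5 49-50 | P6 50-51 | P2 51-52 | P1 52-53 | P6 53-56 |
Completion: P1=53  P2=52  P3=20  P4=35  P5=50  P6=56  P7=39
Turnaround = completion − arrival: P1=53, P2=51, P3=18, P4=29, P5=43, P6=49, P7=31
Total turnaround = 53 + 51 + 18 + 29 + 43 + 49 + 31 = 274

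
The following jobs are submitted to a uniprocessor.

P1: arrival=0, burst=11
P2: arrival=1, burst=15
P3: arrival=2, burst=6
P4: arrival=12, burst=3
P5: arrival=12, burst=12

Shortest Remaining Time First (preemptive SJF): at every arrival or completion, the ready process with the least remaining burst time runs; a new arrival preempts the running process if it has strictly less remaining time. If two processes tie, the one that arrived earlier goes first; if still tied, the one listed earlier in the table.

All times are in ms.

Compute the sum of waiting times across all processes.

Timeline: | P1 0-2 | P3 2-8 | P1 8-12 | P4 12-15 | P1 15-20 | P5 20-32 | P2 32-47 |
Completion: P1=20  P2=47  P3=8  P4=15  P5=32
Turnaround (C−A): P1=20  P2=46  P3=6  P4=3  P5=20
Waiting = turnaround − burst: P1=9, P2=31, P3=0, P4=0, P5=8
Total waiting = 9 + 31 + 0 + 0 + 8 = 48

48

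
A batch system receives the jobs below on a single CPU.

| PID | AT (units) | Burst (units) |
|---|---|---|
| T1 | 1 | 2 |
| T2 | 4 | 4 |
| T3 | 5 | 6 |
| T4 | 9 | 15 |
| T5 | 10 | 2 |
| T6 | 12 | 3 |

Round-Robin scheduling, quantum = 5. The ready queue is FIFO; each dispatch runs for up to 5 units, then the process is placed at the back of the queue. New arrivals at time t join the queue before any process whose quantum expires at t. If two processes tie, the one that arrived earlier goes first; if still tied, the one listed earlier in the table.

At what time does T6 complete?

Timeline: | idle 0-1 | T1 1-3 | idle 3-4 | T2 4-8 | T3 8-13 | T4 13-18 | T5 18-20 | T6 20-23 | T3 23-24 | T4 24-34 |
Completion: T1=3  T2=8  T3=24  T4=34  T5=20  T6=23
Turnaround (C−A): T1=2  T2=4  T3=19  T4=25  T5=10  T6=11

23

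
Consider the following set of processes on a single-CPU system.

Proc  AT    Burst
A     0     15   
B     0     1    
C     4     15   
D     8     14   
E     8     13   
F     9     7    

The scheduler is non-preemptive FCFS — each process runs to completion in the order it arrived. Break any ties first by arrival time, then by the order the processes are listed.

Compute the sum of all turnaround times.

Schedule: | A 0-15 | B 15-16 | C 16-31 | D 31-45 | E 45-58 | F 58-65 |
Completion: A=15  B=16  C=31  D=45  E=58  F=65
Turnaround = completion − arrival: A=15, B=16, C=27, D=37, E=50, F=56
Total turnaround = 15 + 16 + 27 + 37 + 50 + 56 = 201

201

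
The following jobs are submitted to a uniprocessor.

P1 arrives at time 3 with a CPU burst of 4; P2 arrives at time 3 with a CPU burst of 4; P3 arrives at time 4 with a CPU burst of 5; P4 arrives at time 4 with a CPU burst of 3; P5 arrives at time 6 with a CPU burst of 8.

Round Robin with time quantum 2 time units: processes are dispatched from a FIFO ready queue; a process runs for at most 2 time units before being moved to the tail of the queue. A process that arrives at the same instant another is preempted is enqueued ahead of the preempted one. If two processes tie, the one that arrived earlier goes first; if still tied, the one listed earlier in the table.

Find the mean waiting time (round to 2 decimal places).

Schedule: | idle 0-3 | P1 3-5 | P2 5-7 | P3 7-9 | P4 9-11 | P1 11-13 | P5 13-15 | P2 15-17 | P3 17-19 | P4 19-20 | P5 20-22 | P3 22-23 | P5 23-27 |
Completion: P1=13  P2=17  P3=23  P4=20  P5=27
Waiting times: P1=6, P2=10, P3=14, P4=13, P5=13
Average waiting = (6+10+14+13+13) / 5 = 56/5 = 11.20

11.20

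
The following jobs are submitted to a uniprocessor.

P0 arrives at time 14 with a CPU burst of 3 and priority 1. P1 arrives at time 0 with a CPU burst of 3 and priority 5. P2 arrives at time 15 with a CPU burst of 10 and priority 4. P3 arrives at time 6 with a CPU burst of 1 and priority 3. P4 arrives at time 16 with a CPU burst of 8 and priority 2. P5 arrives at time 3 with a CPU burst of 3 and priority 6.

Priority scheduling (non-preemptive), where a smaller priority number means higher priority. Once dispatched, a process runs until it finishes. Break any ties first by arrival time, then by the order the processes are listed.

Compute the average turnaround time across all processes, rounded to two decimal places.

6.50

Timeline: | P1 0-3 | P5 3-6 | P3 6-7 | idle 7-14 | P0 14-17 | P4 17-25 | P2 25-35 |
Completion: P0=17  P1=3  P2=35  P3=7  P4=25  P5=6
Turnaround (C−A): P0=3  P1=3  P2=20  P3=1  P4=9  P5=3
Turnaround times: P0=3, P1=3, P2=20, P3=1, P4=9, P5=3
Average turnaround = (3+3+20+1+9+3) / 6 = 39/6 = 6.50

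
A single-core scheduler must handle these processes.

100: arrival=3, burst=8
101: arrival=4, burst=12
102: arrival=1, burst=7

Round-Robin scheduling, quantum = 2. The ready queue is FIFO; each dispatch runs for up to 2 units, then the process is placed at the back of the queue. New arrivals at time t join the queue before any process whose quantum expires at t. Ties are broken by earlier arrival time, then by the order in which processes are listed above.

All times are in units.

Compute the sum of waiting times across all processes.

Schedule: | idle 0-1 | 102 1-3 | 100 3-5 | 102 5-7 | 101 7-9 | 100 9-11 | 102 11-13 | 101 13-15 | 100 15-17 | 102 17-18 | 101 18-20 | 100 20-22 | 101 22-28 |
Completion: 100=22  101=28  102=18
Turnaround (C−A): 100=19  101=24  102=17
Waiting = turnaround − burst: 100=11, 101=12, 102=10
Total waiting = 11 + 12 + 10 = 33

33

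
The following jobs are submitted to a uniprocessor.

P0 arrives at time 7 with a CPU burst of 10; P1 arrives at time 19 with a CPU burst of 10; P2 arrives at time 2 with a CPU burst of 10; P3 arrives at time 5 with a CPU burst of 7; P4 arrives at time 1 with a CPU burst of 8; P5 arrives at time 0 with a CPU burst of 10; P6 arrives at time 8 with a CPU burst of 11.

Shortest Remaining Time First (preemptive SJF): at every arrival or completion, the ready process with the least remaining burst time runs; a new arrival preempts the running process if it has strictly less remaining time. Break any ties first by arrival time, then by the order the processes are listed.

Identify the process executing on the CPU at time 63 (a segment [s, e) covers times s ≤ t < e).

Timeline: | P5 0-1 | P4 1-9 | P3 9-16 | P5 16-25 | P2 25-35 | P0 35-45 | P1 45-55 | P6 55-66 |
Completion: P0=45  P1=55  P2=35  P3=16  P4=9  P5=25  P6=66
Turnaround (C−A): P0=38  P1=36  P2=33  P3=11  P4=8  P5=25  P6=58

P6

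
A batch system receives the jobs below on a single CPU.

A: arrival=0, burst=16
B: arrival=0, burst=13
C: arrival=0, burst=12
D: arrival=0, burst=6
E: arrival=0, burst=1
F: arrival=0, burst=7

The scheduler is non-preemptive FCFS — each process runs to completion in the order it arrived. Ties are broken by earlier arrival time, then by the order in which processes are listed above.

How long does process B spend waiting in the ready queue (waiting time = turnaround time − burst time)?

16

Schedule: | A 0-16 | B 16-29 | C 29-41 | D 41-47 | E 47-48 | F 48-55 |
Completion: A=16  B=29  C=41  D=47  E=48  F=55
Turnaround (C−A): A=16  B=29  C=41  D=47  E=48  F=55
Waiting(B) = turnaround − burst = 29 − 13 = 16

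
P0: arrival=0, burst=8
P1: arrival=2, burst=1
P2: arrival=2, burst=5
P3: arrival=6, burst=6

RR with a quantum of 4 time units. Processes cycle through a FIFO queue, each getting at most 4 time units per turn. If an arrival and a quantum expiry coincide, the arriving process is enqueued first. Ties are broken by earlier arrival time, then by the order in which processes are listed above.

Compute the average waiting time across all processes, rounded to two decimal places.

6.50

Timeline: | P0 0-4 | P1 4-5 | P2 5-9 | P0 9-13 | P3 13-17 | P2 17-18 | P3 18-20 |
Completion: P0=13  P1=5  P2=18  P3=20
Turnaround (C−A): P0=13  P1=3  P2=16  P3=14
Waiting times: P0=5, P1=2, P2=11, P3=8
Average waiting = (5+2+11+8) / 4 = 26/4 = 6.50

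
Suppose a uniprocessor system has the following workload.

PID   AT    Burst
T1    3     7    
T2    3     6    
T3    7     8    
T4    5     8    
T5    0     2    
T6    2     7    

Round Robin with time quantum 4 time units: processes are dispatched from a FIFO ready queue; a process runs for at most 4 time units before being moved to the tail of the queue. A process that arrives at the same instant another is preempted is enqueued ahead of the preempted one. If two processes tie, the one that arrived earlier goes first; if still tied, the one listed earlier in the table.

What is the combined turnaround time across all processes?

133

Timeline: | T5 0-2 | T6 2-6 | T1 6-10 | T2 10-14 | T4 14-18 | T6 18-21 | T3 21-25 | T1 25-28 | T2 28-30 | T4 30-34 | T3 34-38 |
Completion: T1=28  T2=30  T3=38  T4=34  T5=2  T6=21
Turnaround = completion − arrival: T1=25, T2=27, T3=31, T4=29, T5=2, T6=19
Total turnaround = 25 + 27 + 31 + 29 + 2 + 19 = 133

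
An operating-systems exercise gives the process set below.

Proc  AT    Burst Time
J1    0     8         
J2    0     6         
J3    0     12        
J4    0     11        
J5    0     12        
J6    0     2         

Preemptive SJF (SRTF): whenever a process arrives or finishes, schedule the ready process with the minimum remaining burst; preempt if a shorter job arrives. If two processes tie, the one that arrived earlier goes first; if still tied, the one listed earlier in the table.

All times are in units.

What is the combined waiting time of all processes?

92

Gantt: | J6 0-2 | J2 2-8 | J1 8-16 | J4 16-27 | J3 27-39 | J5 39-51 |
Completion: J1=16  J2=8  J3=39  J4=27  J5=51  J6=2
Turnaround (C−A): J1=16  J2=8  J3=39  J4=27  J5=51  J6=2
Waiting = turnaround − burst: J1=8, J2=2, J3=27, J4=16, J5=39, J6=0
Total waiting = 8 + 2 + 27 + 16 + 39 + 0 = 92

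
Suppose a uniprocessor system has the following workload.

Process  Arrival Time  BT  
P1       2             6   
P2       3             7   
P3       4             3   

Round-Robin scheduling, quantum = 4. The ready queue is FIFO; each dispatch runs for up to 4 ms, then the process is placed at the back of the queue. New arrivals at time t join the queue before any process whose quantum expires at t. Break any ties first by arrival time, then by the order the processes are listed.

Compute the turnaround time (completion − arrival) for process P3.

9

Timeline: | idle 0-2 | P1 2-6 | P2 6-10 | P3 10-13 | P1 13-15 | P2 15-18 |
Completion: P1=15  P2=18  P3=13
Turnaround (C−A): P1=13  P2=15  P3=9
Turnaround(P3) = completion − arrival = 13 − 4 = 9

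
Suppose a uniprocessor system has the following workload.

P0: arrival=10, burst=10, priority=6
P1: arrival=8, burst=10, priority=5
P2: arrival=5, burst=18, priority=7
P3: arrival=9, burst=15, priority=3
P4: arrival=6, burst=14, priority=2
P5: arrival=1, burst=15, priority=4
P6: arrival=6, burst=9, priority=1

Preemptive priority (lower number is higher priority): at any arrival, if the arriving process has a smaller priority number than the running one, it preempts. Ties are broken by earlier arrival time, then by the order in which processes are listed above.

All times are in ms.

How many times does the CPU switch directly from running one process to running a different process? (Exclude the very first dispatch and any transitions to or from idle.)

7

Timeline: | idle 0-1 | P5 1-6 | P6 6-15 | P4 15-29 | P3 29-44 | P5 44-54 | P1 54-64 | P0 64-74 | P2 74-92 |
Completion: P0=74  P1=64  P2=92  P3=44  P4=29  P5=54  P6=15
Turnaround (C−A): P0=64  P1=56  P2=87  P3=35  P4=23  P5=53  P6=9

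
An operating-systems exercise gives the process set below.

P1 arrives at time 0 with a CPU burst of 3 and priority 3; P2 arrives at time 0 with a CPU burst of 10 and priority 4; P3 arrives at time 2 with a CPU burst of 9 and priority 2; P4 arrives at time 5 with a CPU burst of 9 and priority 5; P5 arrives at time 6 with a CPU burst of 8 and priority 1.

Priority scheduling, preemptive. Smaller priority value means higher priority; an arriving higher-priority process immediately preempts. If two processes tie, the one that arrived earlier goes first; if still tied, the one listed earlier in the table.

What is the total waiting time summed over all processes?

Timeline: | P1 0-2 | P3 2-6 | P5 6-14 | P3 14-19 | P1 19-20 | P2 20-30 | P4 30-39 |
Completion: P1=20  P2=30  P3=19  P4=39  P5=14
Turnaround (C−A): P1=20  P2=30  P3=17  P4=34  P5=8
Waiting = turnaround − burst: P1=17, P2=20, P3=8, P4=25, P5=0
Total waiting = 17 + 20 + 8 + 25 + 0 = 70

70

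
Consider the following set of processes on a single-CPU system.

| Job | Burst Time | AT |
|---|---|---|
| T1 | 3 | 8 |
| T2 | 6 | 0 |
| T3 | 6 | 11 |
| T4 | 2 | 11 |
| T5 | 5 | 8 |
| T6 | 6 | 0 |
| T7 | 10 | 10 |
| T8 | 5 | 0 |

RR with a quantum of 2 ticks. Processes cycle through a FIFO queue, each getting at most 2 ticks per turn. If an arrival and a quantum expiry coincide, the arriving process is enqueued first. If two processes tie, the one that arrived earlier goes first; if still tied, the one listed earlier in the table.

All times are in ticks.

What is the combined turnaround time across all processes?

190

Schedule: | T2 0-2 | T6 2-4 | T8 4-6 | T2 6-8 | T6 8-10 | T8 10-12 | T1 12-14 | T5 14-16 | T2 16-18 | T7 18-20 | T6 20-22 | T3 22-24 | T4 24-26 | T8 26-27 | T1 27-28 | T5 28-30 | T7 30-32 | T3 32-34 | T5 34-35 | T7 35-37 | T3 37-39 | T7 39-43 |
Completion: T1=28  T2=18  T3=39  T4=26  T5=35  T6=22  T7=43  T8=27
Turnaround (C−A): T1=20  T2=18  T3=28  T4=15  T5=27  T6=22  T7=33  T8=27
Turnaround = completion − arrival: T1=20, T2=18, T3=28, T4=15, T5=27, T6=22, T7=33, T8=27
Total turnaround = 20 + 18 + 28 + 15 + 27 + 22 + 33 + 27 = 190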